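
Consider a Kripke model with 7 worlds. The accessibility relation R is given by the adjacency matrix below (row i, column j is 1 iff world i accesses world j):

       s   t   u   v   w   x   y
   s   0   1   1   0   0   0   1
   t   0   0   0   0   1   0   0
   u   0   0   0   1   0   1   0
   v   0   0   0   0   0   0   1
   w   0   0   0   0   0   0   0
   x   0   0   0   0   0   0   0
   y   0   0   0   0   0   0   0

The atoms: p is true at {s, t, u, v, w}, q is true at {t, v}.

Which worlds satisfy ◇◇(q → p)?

s: successors {t, u, y}; ◇(q → p) there: t:T, u:T, y:F. ✓
t: successors {w}; ◇(q → p) there: w:F. ✗
u: successors {v, x}; ◇(q → p) there: v:T, x:F. ✓
v: successors {y}; ◇(q → p) there: y:F. ✗
w: no successors, so ◇◇(q → p) fails. ✗
x: no successors, so ◇◇(q → p) fails. ✗
y: no successors, so ◇◇(q → p) fails. ✗

{s, u}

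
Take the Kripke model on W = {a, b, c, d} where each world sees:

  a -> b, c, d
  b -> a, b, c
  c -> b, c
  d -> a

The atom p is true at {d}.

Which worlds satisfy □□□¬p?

a: successors {b, c, d}; □□¬p there: b:F, c:T, d:F. ✗
b: successors {a, b, c}; □□¬p there: a:T, b:F, c:T. ✗
c: successors {b, c}; □□¬p there: b:F, c:T. ✗
d: successors {a}; □□¬p there: a:T. ✓

{d}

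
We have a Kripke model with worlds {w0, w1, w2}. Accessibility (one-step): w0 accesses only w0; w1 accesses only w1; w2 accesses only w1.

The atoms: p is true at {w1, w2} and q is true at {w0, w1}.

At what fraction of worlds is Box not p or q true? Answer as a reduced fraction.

2/3

w0: Box not p is T, q is T. ✓
w1: Box not p is F, q is T. ✓
w2: Box not p is F, q is F. ✗
That's 2 of 3 worlds, so 2/3.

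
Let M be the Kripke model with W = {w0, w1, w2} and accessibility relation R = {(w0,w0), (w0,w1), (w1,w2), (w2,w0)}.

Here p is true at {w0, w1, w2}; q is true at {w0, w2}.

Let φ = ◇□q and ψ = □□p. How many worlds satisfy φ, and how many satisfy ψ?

2 and 3

For ◇□q:
w0: successors {w0, w1}; □q there: w0:F, w1:T. ✓
w1: successors {w2}; □q there: w2:T. ✓
w2: successors {w0}; □q there: w0:F. ✗
— 2 worlds.
For □□p:
w0: successors {w0, w1}; □p there: w0:T, w1:T. ✓
w1: successors {w2}; □p there: w2:T. ✓
w2: successors {w0}; □p there: w0:T. ✓
— 3 worlds.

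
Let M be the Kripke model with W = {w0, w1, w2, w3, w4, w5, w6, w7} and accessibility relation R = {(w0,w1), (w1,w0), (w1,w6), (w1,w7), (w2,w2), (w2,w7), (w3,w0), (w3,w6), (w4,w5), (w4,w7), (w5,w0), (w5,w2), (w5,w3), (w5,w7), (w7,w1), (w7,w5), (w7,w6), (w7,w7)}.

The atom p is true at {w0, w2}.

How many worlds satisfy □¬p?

4

w0: successors {w1}; ¬p there: w1:T. ✓
w1: successors {w0, w6, w7}; ¬p there: w0:F, w6:T, w7:T. ✗
w2: successors {w2, w7}; ¬p there: w2:F, w7:T. ✗
w3: successors {w0, w6}; ¬p there: w0:F, w6:T. ✗
w4: successors {w5, w7}; ¬p there: w5:T, w7:T. ✓
w5: successors {w0, w2, w3, w7}; ¬p there: w0:F, w2:F, w3:T, w7:T. ✗
w6: no successors, so □¬p holds vacuously. ✓
w7: successors {w1, w5, w6, w7}; ¬p there: w1:T, w5:T, w6:T, w7:T. ✓
Satisfying worlds: {w0, w4, w6, w7}.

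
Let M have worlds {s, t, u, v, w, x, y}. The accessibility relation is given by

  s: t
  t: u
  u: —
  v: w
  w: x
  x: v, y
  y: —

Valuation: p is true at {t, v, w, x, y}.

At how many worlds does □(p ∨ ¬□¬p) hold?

6

s: successors {t}; p ∨ ¬□¬p there: t:T. ✓
t: successors {u}; p ∨ ¬□¬p there: u:F. ✗
u: no successors, so □(p ∨ ¬□¬p) holds vacuously. ✓
v: successors {w}; p ∨ ¬□¬p there: w:T. ✓
w: successors {x}; p ∨ ¬□¬p there: x:T. ✓
x: successors {v, y}; p ∨ ¬□¬p there: v:T, y:T. ✓
y: no successors, so □(p ∨ ¬□¬p) holds vacuously. ✓
Satisfying worlds: {s, u, v, w, x, y}.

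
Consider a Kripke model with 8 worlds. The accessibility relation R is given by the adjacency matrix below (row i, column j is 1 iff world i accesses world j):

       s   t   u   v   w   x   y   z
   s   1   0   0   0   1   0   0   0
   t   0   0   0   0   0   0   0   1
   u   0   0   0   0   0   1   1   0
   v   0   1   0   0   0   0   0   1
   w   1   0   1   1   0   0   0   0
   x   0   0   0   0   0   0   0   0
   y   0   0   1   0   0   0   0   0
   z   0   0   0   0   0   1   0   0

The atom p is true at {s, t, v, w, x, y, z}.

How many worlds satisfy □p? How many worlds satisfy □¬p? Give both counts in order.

For □p:
s: successors {s, w}; p there: s:T, w:T. ✓
t: successors {z}; p there: z:T. ✓
u: successors {x, y}; p there: x:T, y:T. ✓
v: successors {t, z}; p there: t:T, z:T. ✓
w: successors {s, u, v}; p there: s:T, u:F, v:T. ✗
x: no successors, so □p holds vacuously. ✓
y: successors {u}; p there: u:F. ✗
z: successors {x}; p there: x:T. ✓
— 6 worlds.
For □¬p:
s: successors {s, w}; ¬p there: s:F, w:F. ✗
t: successors {z}; ¬p there: z:F. ✗
u: successors {x, y}; ¬p there: x:F, y:F. ✗
v: successors {t, z}; ¬p there: t:F, z:F. ✗
w: successors {s, u, v}; ¬p there: s:F, u:T, v:F. ✗
x: no successors, so □¬p holds vacuously. ✓
y: successors {u}; ¬p there: u:T. ✓
z: successors {x}; ¬p there: x:F. ✗
— 2 worlds.

6 and 2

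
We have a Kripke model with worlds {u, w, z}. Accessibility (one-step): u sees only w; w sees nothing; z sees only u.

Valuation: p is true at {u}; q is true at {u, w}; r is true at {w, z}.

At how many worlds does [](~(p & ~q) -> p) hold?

2

u: successors {w}; ~(p & ~q) -> p there: w:F. ✗
w: no successors, so [](~(p & ~q) -> p) holds vacuously. ✓
z: successors {u}; ~(p & ~q) -> p there: u:T. ✓
Satisfying worlds: {w, z}.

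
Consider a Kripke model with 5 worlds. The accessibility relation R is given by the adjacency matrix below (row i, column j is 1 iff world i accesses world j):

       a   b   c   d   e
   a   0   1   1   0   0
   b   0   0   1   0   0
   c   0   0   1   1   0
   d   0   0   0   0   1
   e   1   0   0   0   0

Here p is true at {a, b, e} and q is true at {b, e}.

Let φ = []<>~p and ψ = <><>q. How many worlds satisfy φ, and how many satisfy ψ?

For []<>~p:
a: successors {b, c}; <>~p there: b:T, c:T. ✓
b: successors {c}; <>~p there: c:T. ✓
c: successors {c, d}; <>~p there: c:T, d:F. ✗
d: successors {e}; <>~p there: e:F. ✗
e: successors {a}; <>~p there: a:T. ✓
— 3 worlds.
For <><>q:
a: successors {b, c}; <>q there: b:F, c:F. ✗
b: successors {c}; <>q there: c:F. ✗
c: successors {c, d}; <>q there: c:F, d:T. ✓
d: successors {e}; <>q there: e:F. ✗
e: successors {a}; <>q there: a:T. ✓
— 2 worlds.

3 and 2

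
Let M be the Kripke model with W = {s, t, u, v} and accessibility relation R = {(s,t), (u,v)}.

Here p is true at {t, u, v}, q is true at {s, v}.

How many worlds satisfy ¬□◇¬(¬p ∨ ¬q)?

s: □◇¬(¬p ∨ ¬q) is F. ✓
t: □◇¬(¬p ∨ ¬q) is T. ✗
u: □◇¬(¬p ∨ ¬q) is F. ✓
v: □◇¬(¬p ∨ ¬q) is T. ✗
Satisfying worlds: {s, u}.

2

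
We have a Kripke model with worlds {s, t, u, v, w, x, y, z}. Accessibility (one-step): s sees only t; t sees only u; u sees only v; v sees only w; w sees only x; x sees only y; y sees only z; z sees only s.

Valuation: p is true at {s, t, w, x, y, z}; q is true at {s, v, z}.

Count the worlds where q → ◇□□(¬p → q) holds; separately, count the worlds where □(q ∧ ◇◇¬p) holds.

7 and 1

For q → ◇□□(¬p → q):
s: q is T, ◇□□(¬p → q) is T. ✓
t: q is F, ◇□□(¬p → q) is T. ✓
u: q is F, ◇□□(¬p → q) is T. ✓
v: q is T, ◇□□(¬p → q) is T. ✓
w: q is F, ◇□□(¬p → q) is T. ✓
x: q is F, ◇□□(¬p → q) is T. ✓
y: q is F, ◇□□(¬p → q) is T. ✓
z: q is T, ◇□□(¬p → q) is F. ✗
— 7 worlds.
For □(q ∧ ◇◇¬p):
s: successors {t}; q ∧ ◇◇¬p there: t:F. ✗
t: successors {u}; q ∧ ◇◇¬p there: u:F. ✗
u: successors {v}; q ∧ ◇◇¬p there: v:F. ✗
v: successors {w}; q ∧ ◇◇¬p there: w:F. ✗
w: successors {x}; q ∧ ◇◇¬p there: x:F. ✗
x: successors {y}; q ∧ ◇◇¬p there: y:F. ✗
y: successors {z}; q ∧ ◇◇¬p there: z:F. ✗
z: successors {s}; q ∧ ◇◇¬p there: s:T. ✓
— 1 world.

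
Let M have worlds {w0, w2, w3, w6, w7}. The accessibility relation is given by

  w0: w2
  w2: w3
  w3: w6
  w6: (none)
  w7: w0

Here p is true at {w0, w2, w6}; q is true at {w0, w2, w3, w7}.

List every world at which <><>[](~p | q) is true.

{w2, w7}

w0: successors {w2}; <>[](~p | q) there: w2:F. ✗
w2: successors {w3}; <>[](~p | q) there: w3:T. ✓
w3: successors {w6}; <>[](~p | q) there: w6:F. ✗
w6: no successors, so <><>[](~p | q) fails. ✗
w7: successors {w0}; <>[](~p | q) there: w0:T. ✓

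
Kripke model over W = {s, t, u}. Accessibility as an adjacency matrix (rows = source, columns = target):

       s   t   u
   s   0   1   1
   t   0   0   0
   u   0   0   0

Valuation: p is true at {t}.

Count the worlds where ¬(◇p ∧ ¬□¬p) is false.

1

s: ◇p ∧ ¬□¬p is T. ✗
t: ◇p ∧ ¬□¬p is F. ✓
u: ◇p ∧ ¬□¬p is F. ✓
Satisfying worlds: {t, u}.
So ¬(◇p ∧ ¬□¬p) fails at the other 1 world.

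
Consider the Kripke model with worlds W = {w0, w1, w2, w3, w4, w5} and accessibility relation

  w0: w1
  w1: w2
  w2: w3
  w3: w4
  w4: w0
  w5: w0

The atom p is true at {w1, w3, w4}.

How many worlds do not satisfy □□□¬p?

3

w0: successors {w1}; □□¬p there: w1:F. ✗
w1: successors {w2}; □□¬p there: w2:F. ✗
w2: successors {w3}; □□¬p there: w3:T. ✓
w3: successors {w4}; □□¬p there: w4:F. ✗
w4: successors {w0}; □□¬p there: w0:T. ✓
w5: successors {w0}; □□¬p there: w0:T. ✓
Satisfying worlds: {w2, w4, w5}.
So □□□¬p fails at the other 3 worlds.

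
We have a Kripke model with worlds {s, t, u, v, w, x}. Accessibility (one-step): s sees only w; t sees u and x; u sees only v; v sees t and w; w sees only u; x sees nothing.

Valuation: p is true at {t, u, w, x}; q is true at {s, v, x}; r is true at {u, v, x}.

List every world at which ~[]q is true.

{s, t, v, w}

s: []q is F. ✓
t: []q is F. ✓
u: []q is T. ✗
v: []q is F. ✓
w: []q is F. ✓
x: []q is T. ✗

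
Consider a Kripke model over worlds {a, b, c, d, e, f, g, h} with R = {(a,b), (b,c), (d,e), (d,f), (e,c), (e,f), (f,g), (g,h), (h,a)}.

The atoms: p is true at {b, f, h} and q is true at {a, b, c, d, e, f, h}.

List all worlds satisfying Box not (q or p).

a: successors {b}; not (q or p) there: b:F. ✗
b: successors {c}; not (q or p) there: c:F. ✗
c: no successors, so Box not (q or p) holds vacuously. ✓
d: successors {e, f}; not (q or p) there: e:F, f:F. ✗
e: successors {c, f}; not (q or p) there: c:F, f:F. ✗
f: successors {g}; not (q or p) there: g:T. ✓
g: successors {h}; not (q or p) there: h:F. ✗
h: successors {a}; not (q or p) there: a:F. ✗

{c, f}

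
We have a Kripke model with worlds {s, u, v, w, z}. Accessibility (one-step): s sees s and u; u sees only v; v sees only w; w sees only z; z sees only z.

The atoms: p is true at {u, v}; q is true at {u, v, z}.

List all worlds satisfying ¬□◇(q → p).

s: □◇(q → p) is T. ✗
u: □◇(q → p) is T. ✗
v: □◇(q → p) is F. ✓
w: □◇(q → p) is F. ✓
z: □◇(q → p) is F. ✓

{v, w, z}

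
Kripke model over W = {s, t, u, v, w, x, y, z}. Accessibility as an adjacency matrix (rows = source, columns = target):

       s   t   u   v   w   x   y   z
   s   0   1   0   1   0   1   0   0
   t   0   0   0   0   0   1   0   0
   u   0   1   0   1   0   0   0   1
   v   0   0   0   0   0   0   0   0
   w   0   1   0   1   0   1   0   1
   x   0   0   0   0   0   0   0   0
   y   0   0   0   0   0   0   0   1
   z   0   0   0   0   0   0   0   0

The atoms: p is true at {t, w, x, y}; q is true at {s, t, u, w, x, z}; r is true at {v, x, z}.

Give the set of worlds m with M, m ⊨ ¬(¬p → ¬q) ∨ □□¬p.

{s, t, u, v, x, y, z}

s: ¬(¬p → ¬q) is T, □□¬p is F. ✓
t: ¬(¬p → ¬q) is F, □□¬p is T. ✓
u: ¬(¬p → ¬q) is T, □□¬p is F. ✓
v: ¬(¬p → ¬q) is F, □□¬p is T. ✓
w: ¬(¬p → ¬q) is F, □□¬p is F. ✗
x: ¬(¬p → ¬q) is F, □□¬p is T. ✓
y: ¬(¬p → ¬q) is F, □□¬p is T. ✓
z: ¬(¬p → ¬q) is T, □□¬p is T. ✓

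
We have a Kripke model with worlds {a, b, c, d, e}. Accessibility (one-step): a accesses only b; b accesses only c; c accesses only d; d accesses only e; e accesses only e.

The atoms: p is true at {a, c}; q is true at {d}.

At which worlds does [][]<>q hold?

{a}

a: successors {b}; []<>q there: b:T. ✓
b: successors {c}; []<>q there: c:F. ✗
c: successors {d}; []<>q there: d:F. ✗
d: successors {e}; []<>q there: e:F. ✗
e: successors {e}; []<>q there: e:F. ✗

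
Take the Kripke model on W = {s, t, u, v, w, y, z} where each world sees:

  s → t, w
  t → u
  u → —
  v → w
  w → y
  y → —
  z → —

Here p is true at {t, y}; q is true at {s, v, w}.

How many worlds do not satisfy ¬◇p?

s: ◇p is T. ✗
t: ◇p is F. ✓
u: ◇p is F. ✓
v: ◇p is F. ✓
w: ◇p is T. ✗
y: ◇p is F. ✓
z: ◇p is F. ✓
Satisfying worlds: {t, u, v, y, z}.
So ¬◇p fails at the other 2 worlds.

2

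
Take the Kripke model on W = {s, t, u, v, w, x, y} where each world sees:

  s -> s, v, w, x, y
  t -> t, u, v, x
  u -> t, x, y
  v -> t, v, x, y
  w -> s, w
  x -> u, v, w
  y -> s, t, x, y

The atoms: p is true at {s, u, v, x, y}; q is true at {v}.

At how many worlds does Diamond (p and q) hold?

4

s: successors {s, v, w, x, y}; p and q there: s:F, v:T, w:F, x:F, y:F. ✓
t: successors {t, u, v, x}; p and q there: t:F, u:F, v:T, x:F. ✓
u: successors {t, x, y}; p and q there: t:F, x:F, y:F. ✗
v: successors {t, v, x, y}; p and q there: t:F, v:T, x:F, y:F. ✓
w: successors {s, w}; p and q there: s:F, w:F. ✗
x: successors {u, v, w}; p and q there: u:F, v:T, w:F. ✓
y: successors {s, t, x, y}; p and q there: s:F, t:F, x:F, y:F. ✗
Satisfying worlds: {s, t, v, x}.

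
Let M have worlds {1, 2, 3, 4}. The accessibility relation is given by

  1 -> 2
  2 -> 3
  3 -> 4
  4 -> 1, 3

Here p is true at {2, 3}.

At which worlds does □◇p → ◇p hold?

{1, 2, 4}

1: □◇p is T, ◇p is T. ✓
2: □◇p is F, ◇p is T. ✓
3: □◇p is T, ◇p is F. ✗
4: □◇p is F, ◇p is T. ✓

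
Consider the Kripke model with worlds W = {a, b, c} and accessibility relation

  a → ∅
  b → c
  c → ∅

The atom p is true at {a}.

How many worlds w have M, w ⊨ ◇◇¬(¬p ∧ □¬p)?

a: no successors, so ◇◇¬(¬p ∧ □¬p) fails. ✗
b: successors {c}; ◇¬(¬p ∧ □¬p) there: c:F. ✗
c: no successors, so ◇◇¬(¬p ∧ □¬p) fails. ✗
Satisfying worlds: ∅.

0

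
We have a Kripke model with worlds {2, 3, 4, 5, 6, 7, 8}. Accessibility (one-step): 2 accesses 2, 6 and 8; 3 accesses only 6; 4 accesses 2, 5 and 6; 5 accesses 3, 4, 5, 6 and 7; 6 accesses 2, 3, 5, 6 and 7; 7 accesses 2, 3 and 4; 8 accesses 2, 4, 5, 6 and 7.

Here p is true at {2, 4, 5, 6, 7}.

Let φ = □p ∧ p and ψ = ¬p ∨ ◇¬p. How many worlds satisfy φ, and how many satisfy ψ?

1 and 6

For □p ∧ p:
2: □p is F, p is T. ✗
3: □p is T, p is F. ✗
4: □p is T, p is T. ✓
5: □p is F, p is T. ✗
6: □p is F, p is T. ✗
7: □p is F, p is T. ✗
8: □p is T, p is F. ✗
— 1 world.
For ¬p ∨ ◇¬p:
2: ¬p is F, ◇¬p is T. ✓
3: ¬p is T, ◇¬p is F. ✓
4: ¬p is F, ◇¬p is F. ✗
5: ¬p is F, ◇¬p is T. ✓
6: ¬p is F, ◇¬p is T. ✓
7: ¬p is F, ◇¬p is T. ✓
8: ¬p is T, ◇¬p is F. ✓
— 6 worlds.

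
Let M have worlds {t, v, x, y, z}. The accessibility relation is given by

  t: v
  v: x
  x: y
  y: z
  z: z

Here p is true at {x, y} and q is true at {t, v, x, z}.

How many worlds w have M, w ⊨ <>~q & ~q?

t: <>~q is F, ~q is F. ✗
v: <>~q is F, ~q is F. ✗
x: <>~q is T, ~q is F. ✗
y: <>~q is F, ~q is T. ✗
z: <>~q is F, ~q is F. ✗
Satisfying worlds: ∅.

0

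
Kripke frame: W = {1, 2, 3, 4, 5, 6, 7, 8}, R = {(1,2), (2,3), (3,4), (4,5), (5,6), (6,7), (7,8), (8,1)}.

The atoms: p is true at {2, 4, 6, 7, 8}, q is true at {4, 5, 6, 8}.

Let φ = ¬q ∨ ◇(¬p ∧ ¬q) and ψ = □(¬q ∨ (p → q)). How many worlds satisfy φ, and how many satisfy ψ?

For ¬q ∨ ◇(¬p ∧ ¬q):
1: ¬q is T, ◇(¬p ∧ ¬q) is F. ✓
2: ¬q is T, ◇(¬p ∧ ¬q) is T. ✓
3: ¬q is T, ◇(¬p ∧ ¬q) is F. ✓
4: ¬q is F, ◇(¬p ∧ ¬q) is F. ✗
5: ¬q is F, ◇(¬p ∧ ¬q) is F. ✗
6: ¬q is F, ◇(¬p ∧ ¬q) is F. ✗
7: ¬q is T, ◇(¬p ∧ ¬q) is F. ✓
8: ¬q is F, ◇(¬p ∧ ¬q) is T. ✓
— 5 worlds.
For □(¬q ∨ (p → q)):
1: successors {2}; ¬q ∨ (p → q) there: 2:T. ✓
2: successors {3}; ¬q ∨ (p → q) there: 3:T. ✓
3: successors {4}; ¬q ∨ (p → q) there: 4:T. ✓
4: successors {5}; ¬q ∨ (p → q) there: 5:T. ✓
5: successors {6}; ¬q ∨ (p → q) there: 6:T. ✓
6: successors {7}; ¬q ∨ (p → q) there: 7:T. ✓
7: successors {8}; ¬q ∨ (p → q) there: 8:T. ✓
8: successors {1}; ¬q ∨ (p → q) there: 1:T. ✓
— 8 worlds.

5 and 8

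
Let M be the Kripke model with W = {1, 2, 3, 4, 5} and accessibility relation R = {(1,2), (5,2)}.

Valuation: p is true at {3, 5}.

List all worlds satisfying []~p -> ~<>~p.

1: []~p is T, ~<>~p is F. ✗
2: []~p is T, ~<>~p is T. ✓
3: []~p is T, ~<>~p is T. ✓
4: []~p is T, ~<>~p is T. ✓
5: []~p is T, ~<>~p is F. ✗

{2, 3, 4}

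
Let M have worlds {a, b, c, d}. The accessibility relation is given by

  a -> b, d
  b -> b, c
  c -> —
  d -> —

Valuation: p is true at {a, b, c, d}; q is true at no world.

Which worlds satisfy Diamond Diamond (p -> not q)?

a: successors {b, d}; Diamond (p -> not q) there: b:T, d:F. ✓
b: successors {b, c}; Diamond (p -> not q) there: b:T, c:F. ✓
c: no successors, so Diamond Diamond (p -> not q) fails. ✗
d: no successors, so Diamond Diamond (p -> not q) fails. ✗

{a, b}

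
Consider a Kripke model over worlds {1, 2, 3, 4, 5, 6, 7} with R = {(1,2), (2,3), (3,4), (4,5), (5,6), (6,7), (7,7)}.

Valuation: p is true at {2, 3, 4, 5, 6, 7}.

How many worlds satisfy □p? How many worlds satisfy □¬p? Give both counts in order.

For □p:
1: successors {2}; p there: 2:T. ✓
2: successors {3}; p there: 3:T. ✓
3: successors {4}; p there: 4:T. ✓
4: successors {5}; p there: 5:T. ✓
5: successors {6}; p there: 6:T. ✓
6: successors {7}; p there: 7:T. ✓
7: successors {7}; p there: 7:T. ✓
— 7 worlds.
For □¬p:
1: successors {2}; ¬p there: 2:F. ✗
2: successors {3}; ¬p there: 3:F. ✗
3: successors {4}; ¬p there: 4:F. ✗
4: successors {5}; ¬p there: 5:F. ✗
5: successors {6}; ¬p there: 6:F. ✗
6: successors {7}; ¬p there: 7:F. ✗
7: successors {7}; ¬p there: 7:F. ✗
— 0 worlds.

7 and 0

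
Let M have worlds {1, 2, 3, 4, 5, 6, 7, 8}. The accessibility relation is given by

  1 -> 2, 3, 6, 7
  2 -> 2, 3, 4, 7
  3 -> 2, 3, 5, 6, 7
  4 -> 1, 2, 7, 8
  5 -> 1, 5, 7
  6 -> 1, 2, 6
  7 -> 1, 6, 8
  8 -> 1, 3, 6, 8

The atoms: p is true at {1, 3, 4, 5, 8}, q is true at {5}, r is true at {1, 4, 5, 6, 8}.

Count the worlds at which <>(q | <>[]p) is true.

1: successors {2, 3, 6, 7}; q | <>[]p there: 2:F, 3:F, 6:F, 7:F. ✗
2: successors {2, 3, 4, 7}; q | <>[]p there: 2:F, 3:F, 4:F, 7:F. ✗
3: successors {2, 3, 5, 6, 7}; q | <>[]p there: 2:F, 3:F, 5:T, 6:F, 7:F. ✓
4: successors {1, 2, 7, 8}; q | <>[]p there: 1:F, 2:F, 7:F, 8:F. ✗
5: successors {1, 5, 7}; q | <>[]p there: 1:F, 5:T, 7:F. ✓
6: successors {1, 2, 6}; q | <>[]p there: 1:F, 2:F, 6:F. ✗
7: successors {1, 6, 8}; q | <>[]p there: 1:F, 6:F, 8:F. ✗
8: successors {1, 3, 6, 8}; q | <>[]p there: 1:F, 3:F, 6:F, 8:F. ✗
Satisfying worlds: {3, 5}.

2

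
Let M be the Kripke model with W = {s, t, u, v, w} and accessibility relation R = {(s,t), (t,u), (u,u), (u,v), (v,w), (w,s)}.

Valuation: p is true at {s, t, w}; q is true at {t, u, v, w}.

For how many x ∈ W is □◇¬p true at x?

s: successors {t}; ◇¬p there: t:T. ✓
t: successors {u}; ◇¬p there: u:T. ✓
u: successors {u, v}; ◇¬p there: u:T, v:F. ✗
v: successors {w}; ◇¬p there: w:F. ✗
w: successors {s}; ◇¬p there: s:F. ✗
Satisfying worlds: {s, t}.

2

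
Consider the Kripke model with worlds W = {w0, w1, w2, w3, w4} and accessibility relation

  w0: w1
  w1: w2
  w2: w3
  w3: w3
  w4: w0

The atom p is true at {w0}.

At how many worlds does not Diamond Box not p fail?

5

w0: Diamond Box not p is T. ✗
w1: Diamond Box not p is T. ✗
w2: Diamond Box not p is T. ✗
w3: Diamond Box not p is T. ✗
w4: Diamond Box not p is T. ✗
Satisfying worlds: ∅.
So not Diamond Box not p fails at the other 5 worlds.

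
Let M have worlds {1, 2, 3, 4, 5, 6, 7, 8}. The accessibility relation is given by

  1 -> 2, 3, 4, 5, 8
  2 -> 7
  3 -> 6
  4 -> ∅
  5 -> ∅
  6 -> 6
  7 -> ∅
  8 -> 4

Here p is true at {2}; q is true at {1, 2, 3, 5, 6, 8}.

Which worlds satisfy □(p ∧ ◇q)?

1: successors {2, 3, 4, 5, 8}; p ∧ ◇q there: 2:F, 3:F, 4:F, 5:F, 8:F. ✗
2: successors {7}; p ∧ ◇q there: 7:F. ✗
3: successors {6}; p ∧ ◇q there: 6:F. ✗
4: no successors, so □(p ∧ ◇q) holds vacuously. ✓
5: no successors, so □(p ∧ ◇q) holds vacuously. ✓
6: successors {6}; p ∧ ◇q there: 6:F. ✗
7: no successors, so □(p ∧ ◇q) holds vacuously. ✓
8: successors {4}; p ∧ ◇q there: 4:F. ✗

{4, 5, 7}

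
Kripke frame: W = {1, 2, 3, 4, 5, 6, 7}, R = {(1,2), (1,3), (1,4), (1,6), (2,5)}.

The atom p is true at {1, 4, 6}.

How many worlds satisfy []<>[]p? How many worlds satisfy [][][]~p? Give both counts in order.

5 and 7

For []<>[]p:
1: successors {2, 3, 4, 6}; <>[]p there: 2:T, 3:F, 4:F, 6:F. ✗
2: successors {5}; <>[]p there: 5:F. ✗
3: no successors, so []<>[]p holds vacuously. ✓
4: no successors, so []<>[]p holds vacuously. ✓
5: no successors, so []<>[]p holds vacuously. ✓
6: no successors, so []<>[]p holds vacuously. ✓
7: no successors, so []<>[]p holds vacuously. ✓
— 5 worlds.
For [][][]~p:
1: successors {2, 3, 4, 6}; [][]~p there: 2:T, 3:T, 4:T, 6:T. ✓
2: successors {5}; [][]~p there: 5:T. ✓
3: no successors, so [][][]~p holds vacuously. ✓
4: no successors, so [][][]~p holds vacuously. ✓
5: no successors, so [][][]~p holds vacuously. ✓
6: no successors, so [][][]~p holds vacuously. ✓
7: no successors, so [][][]~p holds vacuously. ✓
— 7 worlds.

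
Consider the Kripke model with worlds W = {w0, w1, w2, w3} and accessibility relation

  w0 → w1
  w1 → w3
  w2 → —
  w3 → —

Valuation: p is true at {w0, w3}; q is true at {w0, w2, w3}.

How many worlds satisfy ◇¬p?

w0: successors {w1}; ¬p there: w1:T. ✓
w1: successors {w3}; ¬p there: w3:F. ✗
w2: no successors, so ◇¬p fails. ✗
w3: no successors, so ◇¬p fails. ✗
Satisfying worlds: {w0}.

1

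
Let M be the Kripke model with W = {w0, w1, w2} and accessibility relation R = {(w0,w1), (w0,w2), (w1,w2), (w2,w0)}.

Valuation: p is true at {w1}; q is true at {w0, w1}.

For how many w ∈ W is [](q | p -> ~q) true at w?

w0: successors {w1, w2}; q | p -> ~q there: w1:F, w2:T. ✗
w1: successors {w2}; q | p -> ~q there: w2:T. ✓
w2: successors {w0}; q | p -> ~q there: w0:F. ✗
Satisfying worlds: {w1}.

1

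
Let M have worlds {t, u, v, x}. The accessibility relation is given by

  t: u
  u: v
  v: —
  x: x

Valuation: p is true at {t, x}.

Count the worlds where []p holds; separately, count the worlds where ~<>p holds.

2 and 3

For []p:
t: successors {u}; p there: u:F. ✗
u: successors {v}; p there: v:F. ✗
v: no successors, so []p holds vacuously. ✓
x: successors {x}; p there: x:T. ✓
— 2 worlds.
For ~<>p:
t: <>p is F. ✓
u: <>p is F. ✓
v: <>p is F. ✓
x: <>p is T. ✗
— 3 worlds.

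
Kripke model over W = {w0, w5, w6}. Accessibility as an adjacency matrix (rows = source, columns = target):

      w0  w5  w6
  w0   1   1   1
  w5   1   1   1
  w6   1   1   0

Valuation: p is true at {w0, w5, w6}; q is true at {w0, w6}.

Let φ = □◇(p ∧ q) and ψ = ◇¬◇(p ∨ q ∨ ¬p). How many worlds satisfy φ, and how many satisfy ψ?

For □◇(p ∧ q):
w0: successors {w0, w5, w6}; ◇(p ∧ q) there: w0:T, w5:T, w6:T. ✓
w5: successors {w0, w5, w6}; ◇(p ∧ q) there: w0:T, w5:T, w6:T. ✓
w6: successors {w0, w5}; ◇(p ∧ q) there: w0:T, w5:T. ✓
— 3 worlds.
For ◇¬◇(p ∨ q ∨ ¬p):
w0: successors {w0, w5, w6}; ¬◇(p ∨ q ∨ ¬p) there: w0:F, w5:F, w6:F. ✗
w5: successors {w0, w5, w6}; ¬◇(p ∨ q ∨ ¬p) there: w0:F, w5:F, w6:F. ✗
w6: successors {w0, w5}; ¬◇(p ∨ q ∨ ¬p) there: w0:F, w5:F. ✗
— 0 worlds.

3 and 0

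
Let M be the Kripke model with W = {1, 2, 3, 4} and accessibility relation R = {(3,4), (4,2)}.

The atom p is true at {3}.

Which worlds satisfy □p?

{1, 2}

1: no successors, so □p holds vacuously. ✓
2: no successors, so □p holds vacuously. ✓
3: successors {4}; p there: 4:F. ✗
4: successors {2}; p there: 2:F. ✗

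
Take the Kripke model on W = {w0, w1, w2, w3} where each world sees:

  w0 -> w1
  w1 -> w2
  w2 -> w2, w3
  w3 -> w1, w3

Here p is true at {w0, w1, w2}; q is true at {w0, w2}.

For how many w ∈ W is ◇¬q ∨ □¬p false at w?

w0: ◇¬q is T, □¬p is F. ✓
w1: ◇¬q is F, □¬p is F. ✗
w2: ◇¬q is T, □¬p is F. ✓
w3: ◇¬q is T, □¬p is F. ✓
Satisfying worlds: {w0, w2, w3}.
So ◇¬q ∨ □¬p fails at the other 1 world.

1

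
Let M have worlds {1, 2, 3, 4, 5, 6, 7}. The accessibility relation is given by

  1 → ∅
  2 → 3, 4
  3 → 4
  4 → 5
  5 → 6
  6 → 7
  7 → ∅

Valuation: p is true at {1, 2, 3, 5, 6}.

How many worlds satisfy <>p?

3

1: no successors, so <>p fails. ✗
2: successors {3, 4}; p there: 3:T, 4:F. ✓
3: successors {4}; p there: 4:F. ✗
4: successors {5}; p there: 5:T. ✓
5: successors {6}; p there: 6:T. ✓
6: successors {7}; p there: 7:F. ✗
7: no successors, so <>p fails. ✗
Satisfying worlds: {2, 4, 5}.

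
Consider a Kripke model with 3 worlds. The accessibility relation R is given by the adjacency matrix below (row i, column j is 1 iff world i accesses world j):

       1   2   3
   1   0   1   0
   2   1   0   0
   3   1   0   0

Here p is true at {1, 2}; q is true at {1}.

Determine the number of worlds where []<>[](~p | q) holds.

2

1: successors {2}; <>[](~p | q) there: 2:F. ✗
2: successors {1}; <>[](~p | q) there: 1:T. ✓
3: successors {1}; <>[](~p | q) there: 1:T. ✓
Satisfying worlds: {2, 3}.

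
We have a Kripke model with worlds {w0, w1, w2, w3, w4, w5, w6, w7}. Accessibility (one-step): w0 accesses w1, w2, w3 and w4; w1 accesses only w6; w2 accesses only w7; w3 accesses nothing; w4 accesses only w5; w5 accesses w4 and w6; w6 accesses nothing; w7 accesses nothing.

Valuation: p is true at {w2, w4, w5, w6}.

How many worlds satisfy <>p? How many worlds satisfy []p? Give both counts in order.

4 and 6

For <>p:
w0: successors {w1, w2, w3, w4}; p there: w1:F, w2:T, w3:F, w4:T. ✓
w1: successors {w6}; p there: w6:T. ✓
w2: successors {w7}; p there: w7:F. ✗
w3: no successors, so <>p fails. ✗
w4: successors {w5}; p there: w5:T. ✓
w5: successors {w4, w6}; p there: w4:T, w6:T. ✓
w6: no successors, so <>p fails. ✗
w7: no successors, so <>p fails. ✗
— 4 worlds.
For []p:
w0: successors {w1, w2, w3, w4}; p there: w1:F, w2:T, w3:F, w4:T. ✗
w1: successors {w6}; p there: w6:T. ✓
w2: successors {w7}; p there: w7:F. ✗
w3: no successors, so []p holds vacuously. ✓
w4: successors {w5}; p there: w5:T. ✓
w5: successors {w4, w6}; p there: w4:T, w6:T. ✓
w6: no successors, so []p holds vacuously. ✓
w7: no successors, so []p holds vacuously. ✓
— 6 worlds.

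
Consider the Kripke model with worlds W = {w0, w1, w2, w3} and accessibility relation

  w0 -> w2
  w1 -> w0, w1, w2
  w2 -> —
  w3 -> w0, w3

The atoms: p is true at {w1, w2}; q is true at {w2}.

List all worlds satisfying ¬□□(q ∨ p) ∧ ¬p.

{w3}

w0: ¬□□(q ∨ p) is F, ¬p is T. ✗
w1: ¬□□(q ∨ p) is T, ¬p is F. ✗
w2: ¬□□(q ∨ p) is F, ¬p is F. ✗
w3: ¬□□(q ∨ p) is T, ¬p is T. ✓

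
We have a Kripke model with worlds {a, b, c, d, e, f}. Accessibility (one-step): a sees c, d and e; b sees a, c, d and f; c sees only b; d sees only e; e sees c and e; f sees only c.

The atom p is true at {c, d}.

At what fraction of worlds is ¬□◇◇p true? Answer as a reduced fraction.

1/6

a: □◇◇p is T. ✗
b: □◇◇p is F. ✓
c: □◇◇p is T. ✗
d: □◇◇p is T. ✗
e: □◇◇p is T. ✗
f: □◇◇p is T. ✗
That's 1 of 6 worlds, so 1/6.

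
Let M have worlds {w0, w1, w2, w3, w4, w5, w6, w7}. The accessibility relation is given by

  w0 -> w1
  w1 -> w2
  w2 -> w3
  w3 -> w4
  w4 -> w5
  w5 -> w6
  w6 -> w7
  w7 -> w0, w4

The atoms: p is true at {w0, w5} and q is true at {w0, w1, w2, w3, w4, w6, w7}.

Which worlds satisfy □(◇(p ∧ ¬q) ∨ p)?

w0: successors {w1}; ◇(p ∧ ¬q) ∨ p there: w1:F. ✗
w1: successors {w2}; ◇(p ∧ ¬q) ∨ p there: w2:F. ✗
w2: successors {w3}; ◇(p ∧ ¬q) ∨ p there: w3:F. ✗
w3: successors {w4}; ◇(p ∧ ¬q) ∨ p there: w4:T. ✓
w4: successors {w5}; ◇(p ∧ ¬q) ∨ p there: w5:T. ✓
w5: successors {w6}; ◇(p ∧ ¬q) ∨ p there: w6:F. ✗
w6: successors {w7}; ◇(p ∧ ¬q) ∨ p there: w7:F. ✗
w7: successors {w0, w4}; ◇(p ∧ ¬q) ∨ p there: w0:T, w4:T. ✓

{w3, w4, w7}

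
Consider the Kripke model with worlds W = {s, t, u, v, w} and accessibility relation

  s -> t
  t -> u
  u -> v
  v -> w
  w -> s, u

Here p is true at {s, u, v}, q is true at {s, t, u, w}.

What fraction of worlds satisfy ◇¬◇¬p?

s: successors {t}; ¬◇¬p there: t:T. ✓
t: successors {u}; ¬◇¬p there: u:T. ✓
u: successors {v}; ¬◇¬p there: v:F. ✗
v: successors {w}; ¬◇¬p there: w:T. ✓
w: successors {s, u}; ¬◇¬p there: s:F, u:T. ✓
That's 4 of 5 worlds, so 4/5.

4/5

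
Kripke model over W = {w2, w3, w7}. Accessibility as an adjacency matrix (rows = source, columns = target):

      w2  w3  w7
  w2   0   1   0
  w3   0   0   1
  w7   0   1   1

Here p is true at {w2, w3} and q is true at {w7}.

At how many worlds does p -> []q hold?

2

w2: p is T, []q is F. ✗
w3: p is T, []q is T. ✓
w7: p is F, []q is F. ✓
Satisfying worlds: {w3, w7}.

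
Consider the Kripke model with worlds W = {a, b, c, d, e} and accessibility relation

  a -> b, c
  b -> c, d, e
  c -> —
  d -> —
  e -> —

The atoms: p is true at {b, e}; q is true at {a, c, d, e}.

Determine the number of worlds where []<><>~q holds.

a: successors {b, c}; <><>~q there: b:F, c:F. ✗
b: successors {c, d, e}; <><>~q there: c:F, d:F, e:F. ✗
c: no successors, so []<><>~q holds vacuously. ✓
d: no successors, so []<><>~q holds vacuously. ✓
e: no successors, so []<><>~q holds vacuously. ✓
Satisfying worlds: {c, d, e}.

3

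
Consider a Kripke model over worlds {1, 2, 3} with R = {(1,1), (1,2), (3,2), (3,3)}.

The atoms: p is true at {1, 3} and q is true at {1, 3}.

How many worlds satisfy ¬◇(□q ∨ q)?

1: ◇(□q ∨ q) is T. ✗
2: ◇(□q ∨ q) is F. ✓
3: ◇(□q ∨ q) is T. ✗
Satisfying worlds: {2}.

1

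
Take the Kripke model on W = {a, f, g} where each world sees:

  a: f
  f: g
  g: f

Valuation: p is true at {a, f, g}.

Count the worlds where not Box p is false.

3

a: Box p is T. ✗
f: Box p is T. ✗
g: Box p is T. ✗
Satisfying worlds: ∅.
So not Box p fails at the other 3 worlds.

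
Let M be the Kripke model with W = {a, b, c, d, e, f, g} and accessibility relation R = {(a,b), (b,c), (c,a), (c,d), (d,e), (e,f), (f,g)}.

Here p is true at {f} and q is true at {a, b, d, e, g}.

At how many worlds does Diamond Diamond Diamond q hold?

a: successors {b}; Diamond Diamond q there: b:T. ✓
b: successors {c}; Diamond Diamond q there: c:T. ✓
c: successors {a, d}; Diamond Diamond q there: a:F, d:F. ✗
d: successors {e}; Diamond Diamond q there: e:T. ✓
e: successors {f}; Diamond Diamond q there: f:F. ✗
f: successors {g}; Diamond Diamond q there: g:F. ✗
g: no successors, so Diamond Diamond Diamond q fails. ✗
Satisfying worlds: {a, b, d}.

3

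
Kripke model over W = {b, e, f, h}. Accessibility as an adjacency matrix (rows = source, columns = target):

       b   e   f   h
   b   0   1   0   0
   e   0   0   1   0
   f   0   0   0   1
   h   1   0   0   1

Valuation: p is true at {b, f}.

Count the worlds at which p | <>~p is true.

3

b: p is T, <>~p is T. ✓
e: p is F, <>~p is F. ✗
f: p is T, <>~p is T. ✓
h: p is F, <>~p is T. ✓
Satisfying worlds: {b, f, h}.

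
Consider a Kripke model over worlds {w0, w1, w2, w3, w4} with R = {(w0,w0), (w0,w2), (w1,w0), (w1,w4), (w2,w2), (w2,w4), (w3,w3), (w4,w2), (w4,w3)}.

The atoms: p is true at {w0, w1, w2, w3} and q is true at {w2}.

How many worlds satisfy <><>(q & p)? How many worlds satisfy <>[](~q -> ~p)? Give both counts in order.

For <><>(q & p):
w0: successors {w0, w2}; <>(q & p) there: w0:T, w2:T. ✓
w1: successors {w0, w4}; <>(q & p) there: w0:T, w4:T. ✓
w2: successors {w2, w4}; <>(q & p) there: w2:T, w4:T. ✓
w3: successors {w3}; <>(q & p) there: w3:F. ✗
w4: successors {w2, w3}; <>(q & p) there: w2:T, w3:F. ✓
— 4 worlds.
For <>[](~q -> ~p):
w0: successors {w0, w2}; [](~q -> ~p) there: w0:F, w2:T. ✓
w1: successors {w0, w4}; [](~q -> ~p) there: w0:F, w4:F. ✗
w2: successors {w2, w4}; [](~q -> ~p) there: w2:T, w4:F. ✓
w3: successors {w3}; [](~q -> ~p) there: w3:F. ✗
w4: successors {w2, w3}; [](~q -> ~p) there: w2:T, w3:F. ✓
— 3 worlds.

4 and 3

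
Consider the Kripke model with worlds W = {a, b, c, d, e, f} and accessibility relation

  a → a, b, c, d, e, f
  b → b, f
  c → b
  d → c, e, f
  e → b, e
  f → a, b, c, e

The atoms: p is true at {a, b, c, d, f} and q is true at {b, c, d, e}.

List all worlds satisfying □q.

{c, e}

a: successors {a, b, c, d, e, f}; q there: a:F, b:T, c:T, d:T, e:T, f:F. ✗
b: successors {b, f}; q there: b:T, f:F. ✗
c: successors {b}; q there: b:T. ✓
d: successors {c, e, f}; q there: c:T, e:T, f:F. ✗
e: successors {b, e}; q there: b:T, e:T. ✓
f: successors {a, b, c, e}; q there: a:F, b:T, c:T, e:T. ✗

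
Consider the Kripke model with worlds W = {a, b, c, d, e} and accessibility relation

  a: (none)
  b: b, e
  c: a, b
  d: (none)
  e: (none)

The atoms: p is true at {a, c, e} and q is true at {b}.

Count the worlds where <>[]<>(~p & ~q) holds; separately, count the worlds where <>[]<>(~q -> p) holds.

2 and 2

For <>[]<>(~p & ~q):
a: no successors, so <>[]<>(~p & ~q) fails. ✗
b: successors {b, e}; []<>(~p & ~q) there: b:F, e:T. ✓
c: successors {a, b}; []<>(~p & ~q) there: a:T, b:F. ✓
d: no successors, so <>[]<>(~p & ~q) fails. ✗
e: no successors, so <>[]<>(~p & ~q) fails. ✗
— 2 worlds.
For <>[]<>(~q -> p):
a: no successors, so <>[]<>(~q -> p) fails. ✗
b: successors {b, e}; []<>(~q -> p) there: b:F, e:T. ✓
c: successors {a, b}; []<>(~q -> p) there: a:T, b:F. ✓
d: no successors, so <>[]<>(~q -> p) fails. ✗
e: no successors, so <>[]<>(~q -> p) fails. ✗
— 2 worlds.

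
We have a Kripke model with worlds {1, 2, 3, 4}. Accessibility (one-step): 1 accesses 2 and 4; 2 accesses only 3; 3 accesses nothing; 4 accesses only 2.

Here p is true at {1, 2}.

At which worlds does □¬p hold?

1: successors {2, 4}; ¬p there: 2:F, 4:T. ✗
2: successors {3}; ¬p there: 3:T. ✓
3: no successors, so □¬p holds vacuously. ✓
4: successors {2}; ¬p there: 2:F. ✗

{2, 3}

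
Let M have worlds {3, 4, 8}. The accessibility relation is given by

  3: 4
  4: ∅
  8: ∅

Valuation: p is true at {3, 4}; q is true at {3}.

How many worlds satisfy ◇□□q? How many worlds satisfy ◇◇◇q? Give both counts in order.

1 and 0

For ◇□□q:
3: successors {4}; □□q there: 4:T. ✓
4: no successors, so ◇□□q fails. ✗
8: no successors, so ◇□□q fails. ✗
— 1 world.
For ◇◇◇q:
3: successors {4}; ◇◇q there: 4:F. ✗
4: no successors, so ◇◇◇q fails. ✗
8: no successors, so ◇◇◇q fails. ✗
— 0 worlds.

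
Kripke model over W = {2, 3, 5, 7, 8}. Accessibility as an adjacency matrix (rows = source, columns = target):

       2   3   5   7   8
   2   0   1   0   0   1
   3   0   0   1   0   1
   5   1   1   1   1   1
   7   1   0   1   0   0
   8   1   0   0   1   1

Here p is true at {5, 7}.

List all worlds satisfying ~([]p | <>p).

2: []p | <>p is F. ✓
3: []p | <>p is T. ✗
5: []p | <>p is T. ✗
7: []p | <>p is T. ✗
8: []p | <>p is T. ✗

{2}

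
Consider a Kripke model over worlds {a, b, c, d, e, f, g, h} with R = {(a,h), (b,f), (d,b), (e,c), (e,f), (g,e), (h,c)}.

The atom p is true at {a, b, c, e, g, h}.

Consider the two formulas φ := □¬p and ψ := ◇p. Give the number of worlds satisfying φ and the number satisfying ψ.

3 and 5

For □¬p:
a: successors {h}; ¬p there: h:F. ✗
b: successors {f}; ¬p there: f:T. ✓
c: no successors, so □¬p holds vacuously. ✓
d: successors {b}; ¬p there: b:F. ✗
e: successors {c, f}; ¬p there: c:F, f:T. ✗
f: no successors, so □¬p holds vacuously. ✓
g: successors {e}; ¬p there: e:F. ✗
h: successors {c}; ¬p there: c:F. ✗
— 3 worlds.
For ◇p:
a: successors {h}; p there: h:T. ✓
b: successors {f}; p there: f:F. ✗
c: no successors, so ◇p fails. ✗
d: successors {b}; p there: b:T. ✓
e: successors {c, f}; p there: c:T, f:F. ✓
f: no successors, so ◇p fails. ✗
g: successors {e}; p there: e:T. ✓
h: successors {c}; p there: c:T. ✓
— 5 worlds.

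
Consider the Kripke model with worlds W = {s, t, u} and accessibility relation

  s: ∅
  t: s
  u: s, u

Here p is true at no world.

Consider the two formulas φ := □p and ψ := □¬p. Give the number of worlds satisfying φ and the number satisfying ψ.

1 and 3

For □p:
s: no successors, so □p holds vacuously. ✓
t: successors {s}; p there: s:F. ✗
u: successors {s, u}; p there: s:F, u:F. ✗
— 1 world.
For □¬p:
s: no successors, so □¬p holds vacuously. ✓
t: successors {s}; ¬p there: s:T. ✓
u: successors {s, u}; ¬p there: s:T, u:T. ✓
— 3 worlds.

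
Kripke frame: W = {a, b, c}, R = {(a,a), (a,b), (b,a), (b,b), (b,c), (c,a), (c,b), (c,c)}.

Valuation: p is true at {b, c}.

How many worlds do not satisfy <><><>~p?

a: successors {a, b}; <><>~p there: a:T, b:T. ✓
b: successors {a, b, c}; <><>~p there: a:T, b:T, c:T. ✓
c: successors {a, b, c}; <><>~p there: a:T, b:T, c:T. ✓
Satisfying worlds: {a, b, c}.
So <><><>~p fails at the other 0 worlds.

0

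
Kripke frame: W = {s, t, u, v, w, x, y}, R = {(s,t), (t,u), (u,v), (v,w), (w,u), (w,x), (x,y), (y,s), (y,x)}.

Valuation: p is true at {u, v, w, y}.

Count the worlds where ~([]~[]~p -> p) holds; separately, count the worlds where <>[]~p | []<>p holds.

2 and 7

For ~([]~[]~p -> p):
s: []~[]~p -> p is F. ✓
t: []~[]~p -> p is F. ✓
u: []~[]~p -> p is T. ✗
v: []~[]~p -> p is T. ✗
w: []~[]~p -> p is T. ✗
x: []~[]~p -> p is T. ✗
y: []~[]~p -> p is T. ✗
— 2 worlds.
For <>[]~p | []<>p:
s: <>[]~p is F, []<>p is T. ✓
t: <>[]~p is F, []<>p is T. ✓
u: <>[]~p is F, []<>p is T. ✓
v: <>[]~p is F, []<>p is T. ✓
w: <>[]~p is F, []<>p is T. ✓
x: <>[]~p is T, []<>p is F. ✓
y: <>[]~p is T, []<>p is F. ✓
— 7 worlds.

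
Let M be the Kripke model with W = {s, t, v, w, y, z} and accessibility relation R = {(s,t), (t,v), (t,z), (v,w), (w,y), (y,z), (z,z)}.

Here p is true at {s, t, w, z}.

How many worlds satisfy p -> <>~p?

s: p is T, <>~p is F. ✗
t: p is T, <>~p is T. ✓
v: p is F, <>~p is F. ✓
w: p is T, <>~p is T. ✓
y: p is F, <>~p is F. ✓
z: p is T, <>~p is F. ✗
Satisfying worlds: {t, v, w, y}.

4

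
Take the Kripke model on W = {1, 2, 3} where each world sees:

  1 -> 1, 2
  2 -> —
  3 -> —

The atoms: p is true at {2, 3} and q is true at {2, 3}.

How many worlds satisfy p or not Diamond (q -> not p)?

2

1: p is F, not Diamond (q -> not p) is F. ✗
2: p is T, not Diamond (q -> not p) is T. ✓
3: p is T, not Diamond (q -> not p) is T. ✓
Satisfying worlds: {2, 3}.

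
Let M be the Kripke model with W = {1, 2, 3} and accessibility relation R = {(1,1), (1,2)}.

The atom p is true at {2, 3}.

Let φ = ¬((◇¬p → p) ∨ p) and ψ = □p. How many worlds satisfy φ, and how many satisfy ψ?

For ¬((◇¬p → p) ∨ p):
1: (◇¬p → p) ∨ p is F. ✓
2: (◇¬p → p) ∨ p is T. ✗
3: (◇¬p → p) ∨ p is T. ✗
— 1 world.
For □p:
1: successors {1, 2}; p there: 1:F, 2:T. ✗
2: no successors, so □p holds vacuously. ✓
3: no successors, so □p holds vacuously. ✓
— 2 worlds.

1 and 2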